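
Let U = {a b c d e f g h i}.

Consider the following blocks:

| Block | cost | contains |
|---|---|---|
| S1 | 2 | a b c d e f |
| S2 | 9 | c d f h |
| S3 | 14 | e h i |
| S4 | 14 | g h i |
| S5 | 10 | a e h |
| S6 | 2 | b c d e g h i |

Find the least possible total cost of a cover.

4

S1, S6 together cover every item (S1 ∪ S6 = {a, b, c, d, e, f, g, h, i}); total cost 2 + 2 = 4.
No covering selection has total cost below 4.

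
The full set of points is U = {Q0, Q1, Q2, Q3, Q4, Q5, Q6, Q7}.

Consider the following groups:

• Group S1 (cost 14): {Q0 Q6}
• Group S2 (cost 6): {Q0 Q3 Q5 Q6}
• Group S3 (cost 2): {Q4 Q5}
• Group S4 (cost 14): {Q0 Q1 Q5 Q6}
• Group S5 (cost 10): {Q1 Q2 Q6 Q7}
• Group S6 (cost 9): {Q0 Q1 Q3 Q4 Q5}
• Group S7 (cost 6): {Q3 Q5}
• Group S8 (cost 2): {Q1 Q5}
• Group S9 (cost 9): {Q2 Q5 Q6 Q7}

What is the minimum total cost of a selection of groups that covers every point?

S6, S9 together cover every point (S6 ∪ S9 = {Q0, Q1, Q2, Q3, Q4, Q5, Q6, Q7}); total cost 9 + 9 = 18.
The greedy pick S3, S2, S8, S9 costs 19; no covering selection beats 18.

18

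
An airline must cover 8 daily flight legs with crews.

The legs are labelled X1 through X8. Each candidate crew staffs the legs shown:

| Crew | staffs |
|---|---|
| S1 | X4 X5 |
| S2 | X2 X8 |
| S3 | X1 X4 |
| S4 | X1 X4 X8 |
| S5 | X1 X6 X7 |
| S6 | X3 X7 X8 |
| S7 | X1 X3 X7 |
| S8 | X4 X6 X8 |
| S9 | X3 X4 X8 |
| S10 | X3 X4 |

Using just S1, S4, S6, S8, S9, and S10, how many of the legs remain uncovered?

1

Union of S1, S4, S6, S8, S9, S10 = {X1, X3, X4, X5, X6, X7, X8}.
Not covered: X2 — 1 leg.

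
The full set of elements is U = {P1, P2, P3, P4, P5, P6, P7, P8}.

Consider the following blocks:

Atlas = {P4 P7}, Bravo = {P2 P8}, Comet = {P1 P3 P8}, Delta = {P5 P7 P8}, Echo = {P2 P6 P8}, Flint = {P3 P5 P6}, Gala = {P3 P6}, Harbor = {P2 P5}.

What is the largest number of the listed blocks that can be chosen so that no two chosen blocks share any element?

3

Atlas, Comet, Harbor are pairwise disjoint (Atlas={P4,P7}; Comet={P1,P3,P8}; Harbor={P2,P5}).
Every remaining block overlaps one of these, and no 4 of the listed blocks are pairwise disjoint, so 3 is the maximum.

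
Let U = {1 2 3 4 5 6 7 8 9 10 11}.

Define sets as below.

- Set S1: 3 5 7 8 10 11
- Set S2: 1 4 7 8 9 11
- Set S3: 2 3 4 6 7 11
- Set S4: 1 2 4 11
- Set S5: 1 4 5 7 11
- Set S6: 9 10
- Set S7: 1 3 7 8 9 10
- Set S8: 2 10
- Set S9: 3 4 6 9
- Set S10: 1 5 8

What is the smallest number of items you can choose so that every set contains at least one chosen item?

3

Take H = {1, 4, 10}. Each listed set contains at least one of these, so H is a hitting set of size 3.
The sets S3, S6, S10 are pairwise disjoint, so any hitting set needs a separate item for each — at least 3. Hence 3 is optimal.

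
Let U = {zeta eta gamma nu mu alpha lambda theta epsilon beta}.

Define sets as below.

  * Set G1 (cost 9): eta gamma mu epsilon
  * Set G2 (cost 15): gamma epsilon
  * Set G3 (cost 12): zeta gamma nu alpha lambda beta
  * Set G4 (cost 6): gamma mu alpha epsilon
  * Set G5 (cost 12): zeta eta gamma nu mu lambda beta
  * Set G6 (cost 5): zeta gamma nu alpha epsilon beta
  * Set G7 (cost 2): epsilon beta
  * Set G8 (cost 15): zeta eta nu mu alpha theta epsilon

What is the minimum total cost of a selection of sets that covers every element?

27

G3, G8 together cover every element (G3 ∪ G8 = {zeta, eta, gamma, nu, mu, alpha, lambda, theta, epsilon, beta}); total cost 12 + 15 = 27.
The greedy pick G6, G5, G8 costs 32; no covering selection beats 27.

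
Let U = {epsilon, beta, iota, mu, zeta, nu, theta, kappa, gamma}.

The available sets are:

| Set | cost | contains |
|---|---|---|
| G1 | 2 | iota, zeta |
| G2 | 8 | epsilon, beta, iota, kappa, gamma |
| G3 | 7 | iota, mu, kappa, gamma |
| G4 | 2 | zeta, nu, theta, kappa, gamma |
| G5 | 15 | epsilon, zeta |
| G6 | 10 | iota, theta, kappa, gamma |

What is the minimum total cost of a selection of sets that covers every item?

G2, G3, G4 together cover every item (G2 ∪ G3 ∪ G4 = {epsilon, beta, iota, mu, zeta, nu, theta, kappa, gamma}); total cost 8 + 7 + 2 = 17.
The greedy pick G4, G1, G2, G3 costs 19; no covering selection beats 17.

17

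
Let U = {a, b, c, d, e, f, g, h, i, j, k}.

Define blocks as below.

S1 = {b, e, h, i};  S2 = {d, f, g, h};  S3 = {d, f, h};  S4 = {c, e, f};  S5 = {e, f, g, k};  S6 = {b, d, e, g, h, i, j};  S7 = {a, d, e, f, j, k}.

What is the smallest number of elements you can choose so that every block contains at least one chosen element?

2

T = {e, f} meets every block (each contains at least one member of T), and |T| = 2.
No single element lies in every block, so at least 2 are needed and 2 is optimal.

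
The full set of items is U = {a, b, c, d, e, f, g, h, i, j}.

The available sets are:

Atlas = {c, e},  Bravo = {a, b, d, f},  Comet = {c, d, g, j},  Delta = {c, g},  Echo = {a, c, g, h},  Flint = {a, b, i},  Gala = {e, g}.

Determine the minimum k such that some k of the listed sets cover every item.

5

Atlas and Bravo and Comet and Echo and Flint together: Atlas ∪ Bravo ∪ Comet ∪ Echo ∪ Flint = {a, b, c, d, e, f, g, h, i, j} — every item is covered.
No 4 of the 7 sets cover everything (all 35 combinations miss at least one item), so 5 is optimal.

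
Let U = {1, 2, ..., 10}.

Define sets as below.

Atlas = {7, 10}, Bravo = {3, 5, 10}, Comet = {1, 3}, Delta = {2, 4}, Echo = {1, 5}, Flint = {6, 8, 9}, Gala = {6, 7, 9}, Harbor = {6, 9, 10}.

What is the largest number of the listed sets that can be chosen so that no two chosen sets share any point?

4

Atlas, Comet, Delta, Flint are pairwise disjoint (Atlas={7,10}; Comet={1,3}; Delta={2,4}; Flint={6,8,9}).
Every remaining set overlaps one of these, and no 5 of the listed sets are pairwise disjoint, so 4 is the maximum.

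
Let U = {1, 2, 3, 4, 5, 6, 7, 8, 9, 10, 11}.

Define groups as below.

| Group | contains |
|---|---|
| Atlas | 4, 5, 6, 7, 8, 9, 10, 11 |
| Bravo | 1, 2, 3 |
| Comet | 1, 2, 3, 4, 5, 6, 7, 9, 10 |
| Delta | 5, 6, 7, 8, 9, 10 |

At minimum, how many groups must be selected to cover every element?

Atlas and Comet together: Atlas ∪ Comet = {1, 2, 3, 4, 5, 6, 7, 8, 9, 10, 11} — every element is covered.
No single group has all 11 elements (the largest, Comet, has 9), so 2 is optimal.

2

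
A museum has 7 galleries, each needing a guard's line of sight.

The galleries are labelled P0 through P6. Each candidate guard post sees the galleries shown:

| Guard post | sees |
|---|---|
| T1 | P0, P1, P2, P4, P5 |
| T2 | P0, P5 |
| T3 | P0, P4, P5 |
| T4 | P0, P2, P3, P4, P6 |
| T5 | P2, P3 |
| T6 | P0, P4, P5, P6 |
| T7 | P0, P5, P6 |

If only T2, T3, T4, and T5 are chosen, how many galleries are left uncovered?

Union of T2, T3, T4, T5 = {P0, P2, P3, P4, P5, P6}.
Not covered: P1 — 1 gallery.

1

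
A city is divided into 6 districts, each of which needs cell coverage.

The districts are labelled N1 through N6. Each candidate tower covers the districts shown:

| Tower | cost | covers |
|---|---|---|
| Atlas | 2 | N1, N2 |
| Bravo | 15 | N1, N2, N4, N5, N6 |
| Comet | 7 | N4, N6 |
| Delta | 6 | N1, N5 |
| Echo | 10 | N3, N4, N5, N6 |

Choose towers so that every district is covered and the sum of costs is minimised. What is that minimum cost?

12

Atlas, Echo together cover every district (Atlas ∪ Echo = {N1, N2, N3, N4, N5, N6}); total cost 2 + 10 = 12.
No covering selection has total cost below 12.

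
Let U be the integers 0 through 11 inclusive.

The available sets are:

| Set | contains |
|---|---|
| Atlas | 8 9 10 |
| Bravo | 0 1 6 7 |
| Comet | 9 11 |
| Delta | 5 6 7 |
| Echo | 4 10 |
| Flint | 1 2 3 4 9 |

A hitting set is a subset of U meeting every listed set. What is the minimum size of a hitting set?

Take H = {7, 9, 10}. Each listed set contains at least one of these, so H is a hitting set of size 3.
The sets Comet, Delta, Echo are pairwise disjoint, so any hitting set needs a separate element for each — at least 3. Hence 3 is optimal.

3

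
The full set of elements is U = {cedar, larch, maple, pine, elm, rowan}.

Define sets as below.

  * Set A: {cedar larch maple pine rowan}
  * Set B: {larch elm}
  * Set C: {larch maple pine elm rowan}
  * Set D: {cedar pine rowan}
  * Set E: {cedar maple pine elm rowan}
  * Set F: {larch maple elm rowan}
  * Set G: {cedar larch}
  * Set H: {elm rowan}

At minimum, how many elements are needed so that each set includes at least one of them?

T = {larch, rowan} meets every set (each contains at least one member of T), and |T| = 2.
The sets B, D are pairwise disjoint, so any hitting set needs a separate element for each — at least 2. Hence 2 is optimal.

2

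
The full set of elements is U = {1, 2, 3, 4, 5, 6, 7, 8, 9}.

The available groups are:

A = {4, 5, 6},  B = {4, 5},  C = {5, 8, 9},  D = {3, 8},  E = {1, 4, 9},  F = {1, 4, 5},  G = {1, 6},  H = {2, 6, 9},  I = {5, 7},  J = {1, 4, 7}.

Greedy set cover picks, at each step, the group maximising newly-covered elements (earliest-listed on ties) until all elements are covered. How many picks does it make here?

Greedy: pick A (covers 3 new) → pick C (covers 2 new) → pick J (covers 2 new) → pick D (covers 1 new) → pick H (covers 1 new). Total picks: 5.
(The true minimum cover uses only 4 groups, so greedy is not optimal here.)

5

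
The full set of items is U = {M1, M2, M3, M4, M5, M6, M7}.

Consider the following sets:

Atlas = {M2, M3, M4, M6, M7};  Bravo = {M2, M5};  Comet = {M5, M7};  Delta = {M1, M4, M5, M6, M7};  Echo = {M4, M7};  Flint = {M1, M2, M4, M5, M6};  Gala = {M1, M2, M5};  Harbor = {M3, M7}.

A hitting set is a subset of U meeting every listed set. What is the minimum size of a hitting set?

Take H = {M5, M7}. Each listed set contains at least one of these, so H is a hitting set of size 2.
The sets Bravo, Echo are pairwise disjoint, so any hitting set needs a separate item for each — at least 2. Hence 2 is optimal.

2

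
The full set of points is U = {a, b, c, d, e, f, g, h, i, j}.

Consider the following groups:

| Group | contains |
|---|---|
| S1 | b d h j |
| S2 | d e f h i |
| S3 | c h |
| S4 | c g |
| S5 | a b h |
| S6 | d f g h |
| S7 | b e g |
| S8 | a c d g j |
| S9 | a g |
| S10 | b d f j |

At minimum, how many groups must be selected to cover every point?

S2, S7, and S8 cover everything between them: the union {a, b, c, d, e, f, g, h, i, j} is all of U.
Only S2 contains i, so S2 is forced; the remaining 5 points need at least 2 more groups (each remaining group adds at most 4) — so at least 3 groups are needed, and 3 is optimal.

3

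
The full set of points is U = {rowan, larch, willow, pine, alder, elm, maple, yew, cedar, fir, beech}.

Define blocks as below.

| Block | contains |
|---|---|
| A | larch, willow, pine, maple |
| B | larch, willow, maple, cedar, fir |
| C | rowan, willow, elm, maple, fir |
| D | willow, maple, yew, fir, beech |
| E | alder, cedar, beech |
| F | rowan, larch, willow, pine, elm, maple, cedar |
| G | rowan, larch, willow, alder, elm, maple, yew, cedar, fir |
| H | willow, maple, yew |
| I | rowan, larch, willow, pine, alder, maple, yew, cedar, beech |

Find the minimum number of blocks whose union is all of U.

2

Take {G, I}. Their union is {rowan, larch, willow, pine, alder, elm, maple, yew, cedar, fir, beech}, which is all 11 points.
No single block has all 11 points (the largest, G, has 9), so 2 is optimal.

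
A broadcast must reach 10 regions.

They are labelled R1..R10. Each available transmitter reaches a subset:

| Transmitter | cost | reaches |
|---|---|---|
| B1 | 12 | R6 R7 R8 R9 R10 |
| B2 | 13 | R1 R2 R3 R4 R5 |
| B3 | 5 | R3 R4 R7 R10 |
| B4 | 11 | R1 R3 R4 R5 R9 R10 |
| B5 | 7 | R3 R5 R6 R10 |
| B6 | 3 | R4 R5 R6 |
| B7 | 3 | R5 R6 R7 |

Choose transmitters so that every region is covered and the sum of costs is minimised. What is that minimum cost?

25

B1, B2 together cover every region (B1 ∪ B2 = {R1, R2, R3, R4, R5, R6, R7, R8, R9, R10}); total cost 12 + 13 = 25.
The greedy pick B6, B3, B4, B1, B2 costs 44; no covering selection beats 25.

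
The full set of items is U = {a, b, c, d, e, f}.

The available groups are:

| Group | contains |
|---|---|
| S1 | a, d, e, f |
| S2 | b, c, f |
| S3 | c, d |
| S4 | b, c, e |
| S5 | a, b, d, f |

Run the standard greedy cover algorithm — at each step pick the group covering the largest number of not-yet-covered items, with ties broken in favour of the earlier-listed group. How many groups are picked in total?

Greedy: pick S1 (covers 4 new) → pick S2 (covers 2 new). Total picks: 2.

2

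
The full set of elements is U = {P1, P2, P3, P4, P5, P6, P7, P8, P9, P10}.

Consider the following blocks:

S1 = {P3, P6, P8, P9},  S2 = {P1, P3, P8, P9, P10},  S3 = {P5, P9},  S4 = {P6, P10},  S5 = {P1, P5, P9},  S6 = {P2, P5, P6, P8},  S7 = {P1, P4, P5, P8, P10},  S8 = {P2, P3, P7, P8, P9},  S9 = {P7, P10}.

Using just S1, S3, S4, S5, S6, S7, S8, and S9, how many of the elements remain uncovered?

0

Union of S1, S3, S4, S5, S6, S7, S8, S9 = {P1, P2, P3, P4, P5, P6, P7, P8, P9, P10} — that's every element, so 0 are uncovered.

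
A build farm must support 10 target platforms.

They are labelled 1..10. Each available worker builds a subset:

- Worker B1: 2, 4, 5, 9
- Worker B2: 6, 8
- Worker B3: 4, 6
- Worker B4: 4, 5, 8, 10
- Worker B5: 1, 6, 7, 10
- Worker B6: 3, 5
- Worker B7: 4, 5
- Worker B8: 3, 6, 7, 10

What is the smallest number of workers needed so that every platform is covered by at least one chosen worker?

Take {B1, B4, B5, B8}. Their union is {1, 2, 3, 4, 5, 6, 7, 8, 9, 10}, which is all 10 platforms.
No 3 of the 8 workers cover everything (all 56 combinations miss at least one platform), so 4 is optimal.

4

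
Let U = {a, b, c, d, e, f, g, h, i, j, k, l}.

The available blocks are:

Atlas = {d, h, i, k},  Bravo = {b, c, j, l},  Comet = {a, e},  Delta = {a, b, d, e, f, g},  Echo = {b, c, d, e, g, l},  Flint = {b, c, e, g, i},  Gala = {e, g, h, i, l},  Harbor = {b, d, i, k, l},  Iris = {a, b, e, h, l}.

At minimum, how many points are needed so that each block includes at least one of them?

3

The 3 points {a, c, i} hit every block.
The blocks Atlas, Bravo, Comet are pairwise disjoint, so any hitting set needs a separate point for each — at least 3. Hence 3 is optimal.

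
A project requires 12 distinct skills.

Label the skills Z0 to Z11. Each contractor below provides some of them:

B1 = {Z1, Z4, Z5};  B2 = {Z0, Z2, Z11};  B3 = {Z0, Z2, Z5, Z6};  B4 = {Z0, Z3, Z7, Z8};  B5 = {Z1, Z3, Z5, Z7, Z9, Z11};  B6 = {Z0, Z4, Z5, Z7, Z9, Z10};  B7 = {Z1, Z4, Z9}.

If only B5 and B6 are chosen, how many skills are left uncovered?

Union of B5, B6 = {Z0, Z1, Z3, Z4, Z5, Z7, Z9, Z10, Z11}.
Not covered: Z2, Z6, Z8 — 3 skills.

3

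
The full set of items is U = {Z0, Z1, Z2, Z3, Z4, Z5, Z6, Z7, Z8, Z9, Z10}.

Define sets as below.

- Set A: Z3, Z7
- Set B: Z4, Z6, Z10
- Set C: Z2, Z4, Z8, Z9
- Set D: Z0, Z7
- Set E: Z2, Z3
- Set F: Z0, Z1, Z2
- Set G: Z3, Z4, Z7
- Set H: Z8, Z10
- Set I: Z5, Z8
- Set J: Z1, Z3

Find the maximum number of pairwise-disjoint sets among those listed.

A, B, F, I are pairwise disjoint (A={Z3,Z7}; B={Z4,Z6,Z10}; F={Z0,Z1,Z2}; I={Z5,Z8}).
Every remaining set overlaps one of these, and no 5 of the listed sets are pairwise disjoint, so 4 is the maximum.

4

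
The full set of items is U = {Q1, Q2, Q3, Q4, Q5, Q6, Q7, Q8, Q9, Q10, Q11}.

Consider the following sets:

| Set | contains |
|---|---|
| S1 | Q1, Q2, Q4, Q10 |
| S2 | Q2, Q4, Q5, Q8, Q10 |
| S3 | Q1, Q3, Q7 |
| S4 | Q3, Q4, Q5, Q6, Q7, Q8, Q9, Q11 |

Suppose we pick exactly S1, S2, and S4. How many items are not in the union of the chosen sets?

Union of S1, S2, S4 = {Q1, Q2, Q3, Q4, Q5, Q6, Q7, Q8, Q9, Q10, Q11} — that's every item, so 0 are uncovered.

0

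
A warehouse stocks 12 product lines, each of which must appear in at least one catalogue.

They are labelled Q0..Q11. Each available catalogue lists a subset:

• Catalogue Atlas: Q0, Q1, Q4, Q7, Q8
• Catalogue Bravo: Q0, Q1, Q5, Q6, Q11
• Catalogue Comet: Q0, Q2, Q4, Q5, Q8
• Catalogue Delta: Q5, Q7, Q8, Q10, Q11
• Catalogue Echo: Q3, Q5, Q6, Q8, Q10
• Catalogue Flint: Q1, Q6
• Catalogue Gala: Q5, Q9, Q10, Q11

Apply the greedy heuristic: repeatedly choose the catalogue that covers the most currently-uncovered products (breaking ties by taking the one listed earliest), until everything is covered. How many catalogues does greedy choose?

4

Greedy: pick Atlas (covers 5 new) → pick Echo (covers 4 new) → pick Gala (covers 2 new) → pick Comet (covers 1 new). Total picks: 4.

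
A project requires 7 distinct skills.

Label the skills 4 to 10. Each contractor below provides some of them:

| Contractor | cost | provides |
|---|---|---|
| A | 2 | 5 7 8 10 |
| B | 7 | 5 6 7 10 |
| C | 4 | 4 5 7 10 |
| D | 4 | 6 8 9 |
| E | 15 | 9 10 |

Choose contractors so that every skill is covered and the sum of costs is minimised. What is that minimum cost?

C, D together cover every skill (C ∪ D = {4, 5, 6, 7, 8, 9, 10}); total cost 4 + 4 = 8.
The greedy pick A, D, C costs 10; no covering selection beats 8.

8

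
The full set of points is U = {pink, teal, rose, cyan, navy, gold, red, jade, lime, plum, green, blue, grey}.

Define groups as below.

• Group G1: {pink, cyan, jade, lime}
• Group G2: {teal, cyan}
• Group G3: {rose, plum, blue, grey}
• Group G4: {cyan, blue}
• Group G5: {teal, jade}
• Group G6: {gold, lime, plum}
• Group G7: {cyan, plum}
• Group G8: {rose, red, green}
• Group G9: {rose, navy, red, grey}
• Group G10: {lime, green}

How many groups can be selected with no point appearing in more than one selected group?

G4, G5, G6, G9 are pairwise disjoint (G4={cyan,blue}; G5={teal,jade}; G6={gold,lime,plum}; G9={rose,navy,red,grey}).
Every remaining group overlaps one of these, and no 5 of the listed groups are pairwise disjoint, so 4 is the maximum.

4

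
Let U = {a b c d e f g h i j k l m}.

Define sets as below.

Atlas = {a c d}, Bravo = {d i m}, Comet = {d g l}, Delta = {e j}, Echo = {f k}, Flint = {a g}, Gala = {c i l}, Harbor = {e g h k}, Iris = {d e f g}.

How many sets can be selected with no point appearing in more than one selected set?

4

Bravo, Delta, Echo, Flint are pairwise disjoint (Bravo={d,i,m}; Delta={e,j}; Echo={f,k}; Flint={a,g}).
Every remaining set overlaps one of these, and no 5 of the listed sets are pairwise disjoint, so 4 is the maximum.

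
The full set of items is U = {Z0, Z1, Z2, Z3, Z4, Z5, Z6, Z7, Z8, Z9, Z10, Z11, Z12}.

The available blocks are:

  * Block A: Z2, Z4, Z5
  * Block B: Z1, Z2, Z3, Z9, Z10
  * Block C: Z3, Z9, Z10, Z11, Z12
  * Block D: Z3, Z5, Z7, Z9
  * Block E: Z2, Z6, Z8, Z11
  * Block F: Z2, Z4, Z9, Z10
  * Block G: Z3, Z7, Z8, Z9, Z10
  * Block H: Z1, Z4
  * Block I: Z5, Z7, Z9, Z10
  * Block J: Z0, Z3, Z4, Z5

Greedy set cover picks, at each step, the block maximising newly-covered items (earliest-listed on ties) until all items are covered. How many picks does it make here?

Greedy: pick B (covers 5 new) → pick E (covers 3 new) → pick J (covers 3 new) → pick C (covers 1 new) → pick D (covers 1 new). Total picks: 5.

5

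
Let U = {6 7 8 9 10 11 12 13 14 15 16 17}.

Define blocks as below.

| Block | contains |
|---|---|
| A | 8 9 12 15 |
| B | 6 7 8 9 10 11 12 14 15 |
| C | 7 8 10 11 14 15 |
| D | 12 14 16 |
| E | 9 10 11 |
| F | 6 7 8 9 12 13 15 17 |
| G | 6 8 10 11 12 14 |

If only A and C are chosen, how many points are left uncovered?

4

Union of A, C = {7, 8, 9, 10, 11, 12, 14, 15}.
Not covered: 6, 13, 16, 17 — 4 points.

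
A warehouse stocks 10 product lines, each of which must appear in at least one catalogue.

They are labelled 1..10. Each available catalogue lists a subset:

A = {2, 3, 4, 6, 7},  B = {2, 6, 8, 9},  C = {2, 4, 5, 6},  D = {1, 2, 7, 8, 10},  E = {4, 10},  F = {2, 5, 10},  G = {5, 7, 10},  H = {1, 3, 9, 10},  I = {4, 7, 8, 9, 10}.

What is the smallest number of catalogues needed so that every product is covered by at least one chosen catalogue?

C and H and I together: C ∪ H ∪ I = {1, 2, 3, 4, 5, 6, 7, 8, 9, 10} — every product is covered.
No 2 of the 9 catalogues cover everything (all 36 combinations miss at least one product), so 3 is optimal.

3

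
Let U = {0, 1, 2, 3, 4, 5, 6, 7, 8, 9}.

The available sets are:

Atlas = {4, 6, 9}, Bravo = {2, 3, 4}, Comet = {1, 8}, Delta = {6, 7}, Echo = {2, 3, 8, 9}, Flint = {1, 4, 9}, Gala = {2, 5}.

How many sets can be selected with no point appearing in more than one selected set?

Delta, Flint, Gala are pairwise disjoint (Delta={6,7}; Flint={1,4,9}; Gala={2,5}).
Every remaining set overlaps one of these, and no 4 of the listed sets are pairwise disjoint, so 3 is the maximum.

3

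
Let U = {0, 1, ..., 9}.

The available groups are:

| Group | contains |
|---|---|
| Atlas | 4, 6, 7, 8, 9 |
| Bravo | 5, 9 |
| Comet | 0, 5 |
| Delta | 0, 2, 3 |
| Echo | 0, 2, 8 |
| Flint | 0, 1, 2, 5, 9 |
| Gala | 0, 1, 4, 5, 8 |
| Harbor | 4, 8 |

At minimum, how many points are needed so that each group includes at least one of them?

Take H = {2, 4, 5}. Each listed group contains at least one of these, so H is a hitting set of size 3.
The groups Bravo, Delta, Harbor are pairwise disjoint, so any hitting set needs a separate point for each — at least 3. Hence 3 is optimal.

3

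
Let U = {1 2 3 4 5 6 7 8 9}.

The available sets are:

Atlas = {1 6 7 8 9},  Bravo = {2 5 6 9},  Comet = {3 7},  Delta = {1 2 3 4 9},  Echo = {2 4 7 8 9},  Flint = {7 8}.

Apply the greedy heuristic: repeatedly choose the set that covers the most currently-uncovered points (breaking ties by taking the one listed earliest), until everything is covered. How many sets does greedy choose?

Greedy: pick Atlas (covers 5 new) → pick Delta (covers 3 new) → pick Bravo (covers 1 new). Total picks: 3.

3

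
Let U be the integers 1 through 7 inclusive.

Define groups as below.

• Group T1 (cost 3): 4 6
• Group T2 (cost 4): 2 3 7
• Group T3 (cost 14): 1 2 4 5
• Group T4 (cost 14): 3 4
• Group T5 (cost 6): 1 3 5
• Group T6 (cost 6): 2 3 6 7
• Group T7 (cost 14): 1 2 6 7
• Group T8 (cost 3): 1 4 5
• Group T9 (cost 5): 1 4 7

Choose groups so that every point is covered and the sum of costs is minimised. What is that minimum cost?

T6, T8 together cover every point (T6 ∪ T8 = {1, 2, 3, 4, 5, 6, 7}); total cost 6 + 3 = 9.
The greedy pick T8, T2, T1 costs 10; no covering selection beats 9.

9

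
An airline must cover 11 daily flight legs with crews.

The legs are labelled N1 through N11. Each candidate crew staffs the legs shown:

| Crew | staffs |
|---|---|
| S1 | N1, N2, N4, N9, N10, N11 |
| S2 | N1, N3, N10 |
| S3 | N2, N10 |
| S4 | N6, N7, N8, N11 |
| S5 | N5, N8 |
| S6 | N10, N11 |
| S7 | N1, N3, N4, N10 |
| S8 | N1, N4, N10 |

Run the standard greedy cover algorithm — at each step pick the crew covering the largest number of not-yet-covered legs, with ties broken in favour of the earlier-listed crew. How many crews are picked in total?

4

Greedy: pick S1 (covers 6 new) → pick S4 (covers 3 new) → pick S2 (covers 1 new) → pick S5 (covers 1 new). Total picks: 4.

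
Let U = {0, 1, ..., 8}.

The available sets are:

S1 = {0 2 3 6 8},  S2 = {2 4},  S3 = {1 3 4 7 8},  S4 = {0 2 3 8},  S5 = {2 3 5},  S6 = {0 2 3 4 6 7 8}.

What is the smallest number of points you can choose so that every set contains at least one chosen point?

2

The 2 points {2, 4} hit every set.
No single point lies in every set, so at least 2 are needed and 2 is optimal.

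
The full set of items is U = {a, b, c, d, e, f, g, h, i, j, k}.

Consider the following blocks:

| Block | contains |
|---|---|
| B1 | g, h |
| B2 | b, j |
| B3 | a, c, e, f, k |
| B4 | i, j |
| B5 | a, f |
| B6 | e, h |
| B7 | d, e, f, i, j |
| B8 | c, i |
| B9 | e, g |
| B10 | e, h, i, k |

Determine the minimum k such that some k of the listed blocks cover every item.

4

Take {B1, B2, B3, B7}. Their union is {a, b, c, d, e, f, g, h, i, j, k}, which is all 11 items.
No 3 of the 10 blocks cover everything (all 120 combinations miss at least one item), so 4 is optimal.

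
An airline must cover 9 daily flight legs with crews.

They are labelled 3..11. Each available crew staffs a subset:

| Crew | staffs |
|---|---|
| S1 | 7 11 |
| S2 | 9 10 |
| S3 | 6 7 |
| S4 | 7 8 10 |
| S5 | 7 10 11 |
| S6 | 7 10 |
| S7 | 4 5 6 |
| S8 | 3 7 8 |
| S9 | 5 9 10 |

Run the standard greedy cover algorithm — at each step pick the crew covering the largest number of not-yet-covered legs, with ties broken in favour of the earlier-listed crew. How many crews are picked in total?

Greedy: pick S4 (covers 3 new) → pick S7 (covers 3 new) → pick S1 (covers 1 new) → pick S2 (covers 1 new) → pick S8 (covers 1 new). Total picks: 5.
(The true minimum cover uses only 4 crews, so greedy is not optimal here.)

5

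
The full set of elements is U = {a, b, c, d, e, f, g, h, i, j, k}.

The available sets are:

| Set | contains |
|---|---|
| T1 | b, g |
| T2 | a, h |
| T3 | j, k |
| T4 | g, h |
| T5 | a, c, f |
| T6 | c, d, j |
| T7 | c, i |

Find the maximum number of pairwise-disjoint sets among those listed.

4

T1, T2, T3, T7 are pairwise disjoint (T1={b,g}; T2={a,h}; T3={j,k}; T7={c,i}).
Every remaining set overlaps one of these, and no 5 of the listed sets are pairwise disjoint, so 4 is the maximum.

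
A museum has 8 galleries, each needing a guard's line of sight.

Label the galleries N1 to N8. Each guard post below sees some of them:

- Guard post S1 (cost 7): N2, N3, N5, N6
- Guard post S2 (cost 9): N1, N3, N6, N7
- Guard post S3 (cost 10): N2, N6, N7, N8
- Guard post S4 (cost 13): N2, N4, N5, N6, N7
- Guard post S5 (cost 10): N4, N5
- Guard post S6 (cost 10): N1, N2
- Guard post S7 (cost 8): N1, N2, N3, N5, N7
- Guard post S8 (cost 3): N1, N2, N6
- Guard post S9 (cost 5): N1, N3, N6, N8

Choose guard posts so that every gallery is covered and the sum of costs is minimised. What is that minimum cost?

18

S4, S9 together cover every gallery (S4 ∪ S9 = {N1, N2, N3, N4, N5, N6, N7, N8}); total cost 13 + 5 = 18.
The greedy pick S8, S9, S7, S5 costs 26; no covering selection beats 18.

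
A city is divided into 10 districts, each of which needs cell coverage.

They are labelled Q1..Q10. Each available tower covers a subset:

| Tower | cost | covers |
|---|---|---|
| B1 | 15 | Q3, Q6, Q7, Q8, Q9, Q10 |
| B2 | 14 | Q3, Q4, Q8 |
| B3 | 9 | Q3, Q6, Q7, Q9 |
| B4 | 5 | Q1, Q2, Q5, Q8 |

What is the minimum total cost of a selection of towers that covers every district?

34

B1, B2, B4 together cover every district (B1 ∪ B2 ∪ B4 = {Q1, Q2, Q3, Q4, Q5, Q6, Q7, Q8, Q9, Q10}); total cost 15 + 14 + 5 = 34.
The greedy pick B4, B3, B2, B1 costs 43; no covering selection beats 34.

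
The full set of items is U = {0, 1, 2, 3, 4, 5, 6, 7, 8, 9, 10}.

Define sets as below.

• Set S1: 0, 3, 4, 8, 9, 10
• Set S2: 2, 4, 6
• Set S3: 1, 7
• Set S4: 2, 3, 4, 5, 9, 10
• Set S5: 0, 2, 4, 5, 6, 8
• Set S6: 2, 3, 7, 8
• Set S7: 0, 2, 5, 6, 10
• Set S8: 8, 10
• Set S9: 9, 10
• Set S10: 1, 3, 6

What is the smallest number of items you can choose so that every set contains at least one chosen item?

The 3 items {1, 2, 10} hit every set.
The sets S2, S3, S8 are pairwise disjoint, so any hitting set needs a separate item for each — at least 3. Hence 3 is optimal.

3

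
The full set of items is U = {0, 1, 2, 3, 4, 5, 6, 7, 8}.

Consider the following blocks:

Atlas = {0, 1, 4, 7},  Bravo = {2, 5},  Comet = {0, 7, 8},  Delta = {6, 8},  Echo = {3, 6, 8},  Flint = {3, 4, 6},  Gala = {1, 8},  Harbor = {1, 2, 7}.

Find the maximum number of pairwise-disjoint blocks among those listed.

Bravo, Comet, Flint are pairwise disjoint (Bravo={2,5}; Comet={0,7,8}; Flint={3,4,6}).
Every remaining block overlaps one of these, and no 4 of the listed blocks are pairwise disjoint, so 3 is the maximum.

3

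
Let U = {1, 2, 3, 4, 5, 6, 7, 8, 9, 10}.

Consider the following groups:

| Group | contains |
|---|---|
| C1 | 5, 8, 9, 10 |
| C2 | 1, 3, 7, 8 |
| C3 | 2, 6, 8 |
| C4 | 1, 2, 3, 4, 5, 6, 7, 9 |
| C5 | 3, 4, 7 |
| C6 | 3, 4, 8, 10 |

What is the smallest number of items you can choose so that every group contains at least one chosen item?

2

Take H = {3, 8}. Each listed group contains at least one of these, so H is a hitting set of size 2.
The groups C1, C5 are pairwise disjoint, so any hitting set needs a separate item for each — at least 2. Hence 2 is optimal.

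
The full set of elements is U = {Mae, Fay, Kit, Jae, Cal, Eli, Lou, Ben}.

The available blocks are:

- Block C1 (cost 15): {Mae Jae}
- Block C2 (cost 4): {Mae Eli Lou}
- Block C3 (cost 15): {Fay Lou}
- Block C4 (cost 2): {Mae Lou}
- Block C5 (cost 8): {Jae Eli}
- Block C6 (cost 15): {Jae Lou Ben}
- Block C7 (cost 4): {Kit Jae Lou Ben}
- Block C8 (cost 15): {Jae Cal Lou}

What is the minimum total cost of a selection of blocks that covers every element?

C2, C3, C7, C8 together cover every element (C2 ∪ C3 ∪ C7 ∪ C8 = {Mae, Fay, Kit, Jae, Cal, Eli, Lou, Ben}); total cost 4 + 15 + 4 + 15 = 38.
The greedy pick C4, C7, C2, C3, C8 costs 40; no covering selection beats 38.

38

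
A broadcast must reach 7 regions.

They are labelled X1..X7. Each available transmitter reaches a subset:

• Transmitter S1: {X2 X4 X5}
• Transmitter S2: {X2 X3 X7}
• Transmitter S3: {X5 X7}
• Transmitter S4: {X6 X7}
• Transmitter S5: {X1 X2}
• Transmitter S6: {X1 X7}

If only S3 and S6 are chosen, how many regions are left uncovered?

Union of S3, S6 = {X1, X5, X7}.
Not covered: X2, X3, X4, X6 — 4 regions.

4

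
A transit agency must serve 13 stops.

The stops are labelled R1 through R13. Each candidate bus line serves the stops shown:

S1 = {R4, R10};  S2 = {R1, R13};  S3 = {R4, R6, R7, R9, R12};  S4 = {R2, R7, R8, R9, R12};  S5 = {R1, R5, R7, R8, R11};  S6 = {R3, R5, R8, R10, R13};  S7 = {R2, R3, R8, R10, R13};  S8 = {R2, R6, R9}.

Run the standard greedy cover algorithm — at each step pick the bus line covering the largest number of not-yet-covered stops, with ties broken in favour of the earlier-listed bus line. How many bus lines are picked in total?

Greedy: pick S3 (covers 5 new) → pick S6 (covers 5 new) → pick S5 (covers 2 new) → pick S4 (covers 1 new). Total picks: 4.
(The true minimum cover uses only 3 bus lines, so greedy is not optimal here.)

4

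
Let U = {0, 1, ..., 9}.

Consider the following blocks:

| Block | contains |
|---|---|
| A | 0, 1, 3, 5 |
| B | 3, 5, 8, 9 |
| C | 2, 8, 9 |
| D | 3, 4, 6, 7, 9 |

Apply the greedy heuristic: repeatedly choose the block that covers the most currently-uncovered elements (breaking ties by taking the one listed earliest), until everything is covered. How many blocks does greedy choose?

Greedy: pick D (covers 5 new) → pick A (covers 3 new) → pick C (covers 2 new). Total picks: 3.

3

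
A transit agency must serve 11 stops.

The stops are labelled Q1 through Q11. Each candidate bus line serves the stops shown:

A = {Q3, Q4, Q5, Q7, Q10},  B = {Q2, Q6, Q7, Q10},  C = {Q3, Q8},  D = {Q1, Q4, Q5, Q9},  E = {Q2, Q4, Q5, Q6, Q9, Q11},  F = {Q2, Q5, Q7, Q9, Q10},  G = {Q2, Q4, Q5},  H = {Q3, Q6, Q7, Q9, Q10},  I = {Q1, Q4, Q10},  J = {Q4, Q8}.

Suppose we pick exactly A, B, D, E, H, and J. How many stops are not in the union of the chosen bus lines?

Union of A, B, D, E, H, J = {Q1, Q2, Q3, Q4, Q5, Q6, Q7, Q8, Q9, Q10, Q11} — that's every stop, so 0 are uncovered.

0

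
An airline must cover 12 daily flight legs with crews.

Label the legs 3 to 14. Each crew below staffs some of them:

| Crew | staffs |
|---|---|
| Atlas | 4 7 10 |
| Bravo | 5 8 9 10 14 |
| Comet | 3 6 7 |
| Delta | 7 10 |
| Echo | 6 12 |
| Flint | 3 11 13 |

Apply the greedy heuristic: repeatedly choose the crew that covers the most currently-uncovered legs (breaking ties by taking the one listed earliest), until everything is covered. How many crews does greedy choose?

Greedy: pick Bravo (covers 5 new) → pick Comet (covers 3 new) → pick Flint (covers 2 new) → pick Atlas (covers 1 new) → pick Echo (covers 1 new). Total picks: 5.
(The true minimum cover uses only 4 crews, so greedy is not optimal here.)

5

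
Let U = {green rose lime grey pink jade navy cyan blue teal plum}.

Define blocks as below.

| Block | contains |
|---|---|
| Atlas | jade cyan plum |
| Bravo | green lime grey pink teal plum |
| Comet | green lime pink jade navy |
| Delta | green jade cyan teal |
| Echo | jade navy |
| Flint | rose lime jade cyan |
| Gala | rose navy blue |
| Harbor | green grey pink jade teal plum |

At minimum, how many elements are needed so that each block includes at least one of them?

3

The 3 elements {pink, jade, navy} hit every block.
No choice of 2 elements meets every block, so 3 is the minimum.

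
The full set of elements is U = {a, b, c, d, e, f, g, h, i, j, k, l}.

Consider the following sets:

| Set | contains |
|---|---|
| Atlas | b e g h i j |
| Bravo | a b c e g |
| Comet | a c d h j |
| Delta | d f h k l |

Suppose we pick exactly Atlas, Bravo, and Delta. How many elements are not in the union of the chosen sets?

Union of Atlas, Bravo, Delta = {a, b, c, d, e, f, g, h, i, j, k, l} — that's every element, so 0 are uncovered.

0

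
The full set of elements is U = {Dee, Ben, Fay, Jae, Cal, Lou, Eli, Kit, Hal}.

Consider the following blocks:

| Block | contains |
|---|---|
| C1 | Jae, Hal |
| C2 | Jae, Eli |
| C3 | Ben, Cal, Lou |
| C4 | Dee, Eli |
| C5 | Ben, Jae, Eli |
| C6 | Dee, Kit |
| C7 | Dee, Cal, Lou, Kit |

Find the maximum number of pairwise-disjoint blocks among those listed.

C2, C3, C6 are pairwise disjoint (C2={Jae,Eli}; C3={Ben,Cal,Lou}; C6={Dee,Kit}).
Every remaining block overlaps one of these, and no 4 of the listed blocks are pairwise disjoint, so 3 is the maximum.

3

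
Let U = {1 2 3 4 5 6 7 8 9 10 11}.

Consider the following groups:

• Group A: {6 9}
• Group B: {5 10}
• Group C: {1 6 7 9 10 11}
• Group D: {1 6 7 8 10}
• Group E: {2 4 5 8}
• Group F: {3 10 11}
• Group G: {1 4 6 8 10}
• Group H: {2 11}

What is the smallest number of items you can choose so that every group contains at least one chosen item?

3

Take T = {2, 9, 10}. Each listed group contains at least one of these, so T is a hitting set of size 3.
The groups A, E, F are pairwise disjoint, so any hitting set needs a separate item for each — at least 3. Hence 3 is optimal.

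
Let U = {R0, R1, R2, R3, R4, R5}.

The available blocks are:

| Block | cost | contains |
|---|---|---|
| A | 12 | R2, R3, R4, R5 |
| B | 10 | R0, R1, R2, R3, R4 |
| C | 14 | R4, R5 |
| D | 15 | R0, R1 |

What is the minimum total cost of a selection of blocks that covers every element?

22

A, B together cover every element (A ∪ B = {R0, R1, R2, R3, R4, R5}); total cost 12 + 10 = 22.
No covering selection has total cost below 22.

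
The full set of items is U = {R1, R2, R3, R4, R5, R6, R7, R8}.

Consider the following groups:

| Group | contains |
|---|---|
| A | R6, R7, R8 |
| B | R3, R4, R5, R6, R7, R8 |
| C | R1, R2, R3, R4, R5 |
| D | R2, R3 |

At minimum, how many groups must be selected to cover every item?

A and C together: A ∪ C = {R1, R2, R3, R4, R5, R6, R7, R8} — every item is covered.
No single group has all 8 items (the largest, B, has 6), so 2 is optimal.

2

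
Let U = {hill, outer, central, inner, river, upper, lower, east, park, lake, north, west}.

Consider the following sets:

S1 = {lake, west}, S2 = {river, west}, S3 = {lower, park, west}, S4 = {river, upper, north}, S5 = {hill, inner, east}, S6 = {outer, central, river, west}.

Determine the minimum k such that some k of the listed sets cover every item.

Take {S1, S3, S4, S5, S6}. Their union is {hill, outer, central, inner, river, upper, lower, east, park, lake, north, west}, which is all 12 items.
Only S1 contains lake, so S1 is forced; the remaining 10 items need at least 4 more sets (each remaining set adds at most 3) — so at least 5 sets are needed, and 5 is optimal.

5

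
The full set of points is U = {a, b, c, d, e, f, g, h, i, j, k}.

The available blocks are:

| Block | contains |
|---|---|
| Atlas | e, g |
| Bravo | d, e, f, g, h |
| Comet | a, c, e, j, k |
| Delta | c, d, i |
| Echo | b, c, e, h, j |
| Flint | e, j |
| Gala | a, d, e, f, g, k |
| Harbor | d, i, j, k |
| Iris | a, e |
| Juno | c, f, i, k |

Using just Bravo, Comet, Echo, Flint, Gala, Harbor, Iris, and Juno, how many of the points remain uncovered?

Union of Bravo, Comet, Echo, Flint, Gala, Harbor, Iris, Juno = {a, b, c, d, e, f, g, h, i, j, k} — that's every point, so 0 are uncovered.

0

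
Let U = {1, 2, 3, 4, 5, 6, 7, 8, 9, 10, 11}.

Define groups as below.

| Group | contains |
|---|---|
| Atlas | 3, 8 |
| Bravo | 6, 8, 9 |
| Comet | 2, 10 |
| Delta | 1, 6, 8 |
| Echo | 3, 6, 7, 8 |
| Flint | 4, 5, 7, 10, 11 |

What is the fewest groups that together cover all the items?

5

Bravo, Comet, Delta, Echo, and Flint cover everything between them: the union {1, 2, 3, 4, 5, 6, 7, 8, 9, 10, 11} is all of U.
No 4 of the 6 groups cover everything (all 15 combinations miss at least one item), so 5 is optimal.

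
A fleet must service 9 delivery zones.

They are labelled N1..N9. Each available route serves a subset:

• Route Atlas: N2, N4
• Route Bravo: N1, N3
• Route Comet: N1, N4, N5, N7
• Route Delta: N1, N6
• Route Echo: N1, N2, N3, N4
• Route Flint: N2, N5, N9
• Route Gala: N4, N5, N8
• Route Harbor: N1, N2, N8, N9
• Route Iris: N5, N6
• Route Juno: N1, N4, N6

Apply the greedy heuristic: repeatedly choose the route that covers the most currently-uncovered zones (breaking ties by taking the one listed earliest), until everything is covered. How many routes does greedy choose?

Greedy: pick Comet (covers 4 new) → pick Harbor (covers 3 new) → pick Bravo (covers 1 new) → pick Delta (covers 1 new). Total picks: 4.

4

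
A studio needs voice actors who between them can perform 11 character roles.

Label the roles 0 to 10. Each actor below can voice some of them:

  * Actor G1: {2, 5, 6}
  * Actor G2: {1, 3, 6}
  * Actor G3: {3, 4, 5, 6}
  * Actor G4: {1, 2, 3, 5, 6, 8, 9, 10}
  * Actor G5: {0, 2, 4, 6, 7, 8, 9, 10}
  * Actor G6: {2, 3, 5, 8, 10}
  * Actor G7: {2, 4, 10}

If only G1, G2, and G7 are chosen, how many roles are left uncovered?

4

Union of G1, G2, G7 = {1, 2, 3, 4, 5, 6, 10}.
Not covered: 0, 7, 8, 9 — 4 roles.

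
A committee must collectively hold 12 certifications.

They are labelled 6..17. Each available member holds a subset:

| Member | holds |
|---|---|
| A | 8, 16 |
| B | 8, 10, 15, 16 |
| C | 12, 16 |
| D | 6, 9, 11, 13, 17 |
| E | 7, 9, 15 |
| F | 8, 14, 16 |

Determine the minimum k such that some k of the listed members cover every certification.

5

B and C and D and E and F together: B ∪ C ∪ D ∪ E ∪ F = {6, 7, 8, 9, 10, 11, 12, 13, 14, 15, 16, 17} — every certification is covered.
No 4 of the 6 members cover everything (all 15 combinations miss at least one certification), so 5 is optimal.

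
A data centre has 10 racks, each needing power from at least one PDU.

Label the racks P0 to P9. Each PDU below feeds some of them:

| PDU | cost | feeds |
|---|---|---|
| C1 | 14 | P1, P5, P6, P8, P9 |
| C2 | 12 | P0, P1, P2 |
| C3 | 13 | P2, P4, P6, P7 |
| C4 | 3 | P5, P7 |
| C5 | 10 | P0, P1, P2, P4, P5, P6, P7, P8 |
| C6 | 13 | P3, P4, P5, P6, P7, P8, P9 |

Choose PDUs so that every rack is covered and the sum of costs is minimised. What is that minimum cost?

23

C5, C6 together cover every rack (C5 ∪ C6 = {P0, P1, P2, P3, P4, P5, P6, P7, P8, P9}); total cost 10 + 13 = 23.
No covering selection has total cost below 23.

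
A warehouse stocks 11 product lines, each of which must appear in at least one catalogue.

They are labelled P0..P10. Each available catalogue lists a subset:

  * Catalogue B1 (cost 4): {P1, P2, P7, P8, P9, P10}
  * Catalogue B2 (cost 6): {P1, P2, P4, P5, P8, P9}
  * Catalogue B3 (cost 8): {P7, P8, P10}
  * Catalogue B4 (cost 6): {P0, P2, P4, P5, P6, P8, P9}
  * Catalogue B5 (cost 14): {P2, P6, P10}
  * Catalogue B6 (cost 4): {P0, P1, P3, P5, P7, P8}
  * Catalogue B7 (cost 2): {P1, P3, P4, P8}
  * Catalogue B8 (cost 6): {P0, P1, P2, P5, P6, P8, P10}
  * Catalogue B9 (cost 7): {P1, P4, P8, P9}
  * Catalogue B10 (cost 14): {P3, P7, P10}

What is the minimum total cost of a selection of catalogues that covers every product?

12

B1, B7, B8 together cover every product (B1 ∪ B7 ∪ B8 = {P0, P1, P2, P3, P4, P5, P6, P7, P8, P9, P10}); total cost 4 + 2 + 6 = 12.
No covering selection has total cost below 12.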